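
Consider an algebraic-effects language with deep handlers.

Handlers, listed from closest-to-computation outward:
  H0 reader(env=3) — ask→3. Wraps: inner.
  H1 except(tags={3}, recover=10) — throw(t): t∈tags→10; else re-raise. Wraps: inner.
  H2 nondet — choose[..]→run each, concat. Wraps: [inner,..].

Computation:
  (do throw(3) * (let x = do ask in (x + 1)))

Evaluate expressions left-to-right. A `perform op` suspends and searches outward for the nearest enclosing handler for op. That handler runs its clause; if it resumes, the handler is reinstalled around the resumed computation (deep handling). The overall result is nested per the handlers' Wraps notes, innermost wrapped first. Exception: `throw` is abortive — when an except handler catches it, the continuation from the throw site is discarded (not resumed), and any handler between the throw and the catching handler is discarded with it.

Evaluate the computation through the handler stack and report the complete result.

Answer: [10]

Working:
throw(3) @ H1 caught ⇒ 10
H2 returns [10]
= [10]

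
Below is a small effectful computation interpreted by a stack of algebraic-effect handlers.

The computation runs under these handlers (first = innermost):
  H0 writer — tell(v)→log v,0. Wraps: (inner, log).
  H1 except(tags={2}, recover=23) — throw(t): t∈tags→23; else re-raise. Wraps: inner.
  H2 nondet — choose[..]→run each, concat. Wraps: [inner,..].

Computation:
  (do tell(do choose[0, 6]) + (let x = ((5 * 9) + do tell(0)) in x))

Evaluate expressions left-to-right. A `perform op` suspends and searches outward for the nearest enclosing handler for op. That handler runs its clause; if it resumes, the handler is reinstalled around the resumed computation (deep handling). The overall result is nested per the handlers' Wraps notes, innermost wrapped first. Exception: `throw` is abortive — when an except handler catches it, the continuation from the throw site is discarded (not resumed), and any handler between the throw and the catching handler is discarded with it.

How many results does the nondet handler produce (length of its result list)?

Step-by-step:
choose[0, 6] @ H2
  branch[0] choose=0:
    tell(0) @ H0 ⇒ log+=0
    tell(0) @ H0 ⇒ log+=0
    H0 returns (45, (0, 0))
    H1 returns (45, (0, 0))
    H2 returns [(45, (0, 0))]
  branch[1] choose=6:
    tell(6) @ H0 ⇒ log+=6
    tell(0) @ H0 ⇒ log+=0
    H0 returns (45, (6, 0))
    H1 returns (45, (6, 0))
    H2 returns [(45, (6, 0))]
= [(45, (0, 0)), (45, (6, 0))]

Answer: 2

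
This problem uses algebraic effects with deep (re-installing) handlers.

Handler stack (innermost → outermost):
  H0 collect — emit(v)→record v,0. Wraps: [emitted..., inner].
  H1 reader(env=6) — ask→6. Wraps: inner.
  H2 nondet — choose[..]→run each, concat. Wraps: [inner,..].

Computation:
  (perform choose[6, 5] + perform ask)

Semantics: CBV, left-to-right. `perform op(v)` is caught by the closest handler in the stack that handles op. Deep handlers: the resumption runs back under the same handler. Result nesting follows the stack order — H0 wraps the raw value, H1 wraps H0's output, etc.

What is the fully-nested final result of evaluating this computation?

Answer: [[12], [11]]

Step-by-step:
choose[6, 5] @ H2
  branch[0] choose=6:
    ask @ H1 ⇒ 6
    H0 returns [12]
    H1 returns [12]
    H2 returns [[12]]
  branch[1] choose=5:
    ask @ H1 ⇒ 6
    H0 returns [11]
    H1 returns [11]
    H2 returns [[11]]
= [[12], [11]]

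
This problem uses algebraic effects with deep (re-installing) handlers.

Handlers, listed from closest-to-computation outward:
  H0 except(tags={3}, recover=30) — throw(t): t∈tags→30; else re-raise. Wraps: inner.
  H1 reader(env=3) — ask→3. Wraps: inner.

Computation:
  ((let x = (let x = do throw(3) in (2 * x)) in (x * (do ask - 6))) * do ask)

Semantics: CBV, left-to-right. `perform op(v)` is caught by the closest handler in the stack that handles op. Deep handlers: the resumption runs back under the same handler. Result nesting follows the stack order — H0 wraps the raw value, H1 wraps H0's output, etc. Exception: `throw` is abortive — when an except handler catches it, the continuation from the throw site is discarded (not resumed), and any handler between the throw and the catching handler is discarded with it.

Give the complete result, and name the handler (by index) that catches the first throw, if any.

Step-by-step:
throw(3) @ H0 caught ⇒ 30
H1 returns 30
= 30

Answer: 30 ; first throw caught by: H0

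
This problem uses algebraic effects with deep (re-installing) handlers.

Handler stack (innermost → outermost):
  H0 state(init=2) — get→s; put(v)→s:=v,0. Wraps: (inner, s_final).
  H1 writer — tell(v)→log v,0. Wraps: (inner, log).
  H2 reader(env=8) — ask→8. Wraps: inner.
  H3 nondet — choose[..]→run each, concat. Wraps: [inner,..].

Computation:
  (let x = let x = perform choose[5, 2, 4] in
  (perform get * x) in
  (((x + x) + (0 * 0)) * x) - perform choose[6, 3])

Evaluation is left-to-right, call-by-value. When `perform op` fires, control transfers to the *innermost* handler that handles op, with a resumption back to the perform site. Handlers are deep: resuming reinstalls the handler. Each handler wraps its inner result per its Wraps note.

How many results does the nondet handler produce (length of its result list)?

Step-by-step:
choose[5, 2, 4] @ H3
  branch[0] choose=5:
    get @ H0 ⇒ 2
    choose[6, 3] @ H3
      branch[0] choose=6:
        H0 returns (194, 2)
        H1 returns ((194, 2), ())
        H2 returns ((194, 2), ())
        H3 returns [((194, 2), ())]
      branch[1] choose=3:
        H0 returns (197, 2)
        H1 returns ((197, 2), ())
        H2 returns ((197, 2), ())
        H3 returns [((197, 2), ())]
  branch[1] choose=2:
    get @ H0 ⇒ 2
    choose[6, 3] @ H3
      branch[0] choose=6:
        H0 returns (26, 2)
        H1 returns ((26, 2), ())
        H2 returns ((26, 2), ())
        H3 returns [((26, 2), ())]
      branch[1] choose=3:
        H0 returns (29, 2)
        H1 returns ((29, 2), ())
        H2 returns ((29, 2), ())
        H3 returns [((29, 2), ())]
  branch[2] choose=4:
    get @ H0 ⇒ 2
    choose[6, 3] @ H3
      branch[0] choose=6:
        H0 returns (122, 2)
        H1 returns ((122, 2), ())
        H2 returns ((122, 2), ())
        H3 returns [((122, 2), ())]
      branch[1] choose=3:
        H0 returns (125, 2)
        H1 returns ((125, 2), ())
        H2 returns ((125, 2), ())
        H3 returns [((125, 2), ())]
= [((194, 2), ()), ((197, 2), ()), ((26, 2), ()), ((29, 2), ()), ((122, 2), ()), ((125, 2), ())]

Answer: 6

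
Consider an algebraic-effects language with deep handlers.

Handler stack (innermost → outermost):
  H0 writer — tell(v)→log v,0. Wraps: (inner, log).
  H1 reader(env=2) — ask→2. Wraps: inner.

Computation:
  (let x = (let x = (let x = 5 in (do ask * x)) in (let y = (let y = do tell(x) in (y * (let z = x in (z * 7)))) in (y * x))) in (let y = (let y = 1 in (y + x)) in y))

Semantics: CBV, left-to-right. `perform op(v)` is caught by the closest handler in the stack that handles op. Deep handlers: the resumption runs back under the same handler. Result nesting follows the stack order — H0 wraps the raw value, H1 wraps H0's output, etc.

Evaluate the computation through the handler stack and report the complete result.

Step-by-step:
ask @ H1 ⇒ 2
tell(10) @ H0 ⇒ log+=10
H0 returns (1, (10))
H1 returns (1, (10))
= (1, (10))

Answer: (1, (10))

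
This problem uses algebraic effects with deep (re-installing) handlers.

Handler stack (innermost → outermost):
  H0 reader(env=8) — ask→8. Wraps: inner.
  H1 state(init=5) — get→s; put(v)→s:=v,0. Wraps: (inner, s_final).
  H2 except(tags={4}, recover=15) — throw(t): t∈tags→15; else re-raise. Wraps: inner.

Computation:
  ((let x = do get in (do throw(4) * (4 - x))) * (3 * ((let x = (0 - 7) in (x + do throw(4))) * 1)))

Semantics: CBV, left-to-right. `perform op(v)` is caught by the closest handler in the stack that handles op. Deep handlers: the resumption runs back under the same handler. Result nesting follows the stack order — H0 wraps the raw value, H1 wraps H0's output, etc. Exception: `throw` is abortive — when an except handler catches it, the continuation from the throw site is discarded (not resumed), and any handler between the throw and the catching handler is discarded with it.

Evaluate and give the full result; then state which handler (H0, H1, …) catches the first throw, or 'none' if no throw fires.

Answer: 15 ; first throw caught by: H2

Working:
get @ H1 ⇒ 5
throw(4) @ H2 caught ⇒ 15
= 15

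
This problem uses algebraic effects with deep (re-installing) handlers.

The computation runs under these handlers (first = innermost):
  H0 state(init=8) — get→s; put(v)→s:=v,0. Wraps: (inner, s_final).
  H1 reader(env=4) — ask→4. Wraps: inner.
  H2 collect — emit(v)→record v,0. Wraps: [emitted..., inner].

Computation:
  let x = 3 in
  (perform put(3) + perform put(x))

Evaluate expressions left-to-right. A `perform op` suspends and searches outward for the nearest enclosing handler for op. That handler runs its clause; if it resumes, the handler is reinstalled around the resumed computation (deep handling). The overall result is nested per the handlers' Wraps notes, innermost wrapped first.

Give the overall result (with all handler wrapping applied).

Working:
put(3) @ H0 ⇒ s:=3
put(3) @ H0 ⇒ s:=3
H0 returns (0, 3)
H1 returns (0, 3)
H2 returns [(0, 3)]
= [(0, 3)]

Answer: [(0, 3)]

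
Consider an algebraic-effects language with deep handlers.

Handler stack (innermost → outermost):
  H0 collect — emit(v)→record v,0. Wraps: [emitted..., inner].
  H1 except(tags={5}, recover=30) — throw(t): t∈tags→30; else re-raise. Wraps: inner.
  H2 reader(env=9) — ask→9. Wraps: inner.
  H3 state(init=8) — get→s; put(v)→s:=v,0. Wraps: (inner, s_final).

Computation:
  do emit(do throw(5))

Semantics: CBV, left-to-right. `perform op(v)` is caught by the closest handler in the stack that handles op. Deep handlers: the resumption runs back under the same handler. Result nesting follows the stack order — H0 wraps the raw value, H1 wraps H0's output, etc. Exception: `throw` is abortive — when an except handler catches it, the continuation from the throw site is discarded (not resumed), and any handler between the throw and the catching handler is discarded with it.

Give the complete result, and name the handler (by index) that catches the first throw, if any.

Answer: (30, 8) ; first throw caught by: H1

Evaluation trace:
throw(5) @ H1 caught ⇒ 30
H2 returns 30
H3 returns (30, 8)
= (30, 8)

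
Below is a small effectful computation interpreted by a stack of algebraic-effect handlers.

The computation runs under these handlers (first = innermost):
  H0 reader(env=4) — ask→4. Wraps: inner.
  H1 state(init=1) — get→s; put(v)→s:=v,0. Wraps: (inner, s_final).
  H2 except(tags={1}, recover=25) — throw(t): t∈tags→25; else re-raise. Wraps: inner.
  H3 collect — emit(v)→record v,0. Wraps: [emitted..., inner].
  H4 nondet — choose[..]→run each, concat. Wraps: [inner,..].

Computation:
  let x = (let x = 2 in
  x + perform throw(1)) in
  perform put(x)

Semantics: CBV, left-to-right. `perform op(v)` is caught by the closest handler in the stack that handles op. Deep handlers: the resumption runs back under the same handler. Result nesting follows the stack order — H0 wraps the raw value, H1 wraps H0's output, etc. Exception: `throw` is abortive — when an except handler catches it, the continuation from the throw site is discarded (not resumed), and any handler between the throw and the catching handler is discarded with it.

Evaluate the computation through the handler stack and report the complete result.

Answer: [[25]]

Step-by-step:
throw(1) @ H2 caught ⇒ 25
H3 returns [25]
H4 returns [[25]]
= [[25]]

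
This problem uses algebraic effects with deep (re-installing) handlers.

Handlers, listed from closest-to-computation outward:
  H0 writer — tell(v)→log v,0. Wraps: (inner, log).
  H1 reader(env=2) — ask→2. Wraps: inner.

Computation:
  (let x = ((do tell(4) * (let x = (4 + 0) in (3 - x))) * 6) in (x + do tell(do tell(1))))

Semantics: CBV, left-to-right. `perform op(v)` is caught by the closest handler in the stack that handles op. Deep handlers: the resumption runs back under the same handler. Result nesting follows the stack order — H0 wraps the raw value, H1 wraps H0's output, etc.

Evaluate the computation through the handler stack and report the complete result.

Answer: (0, (4, 1, 0))

Working:
tell(4) @ H0 ⇒ log+=4
tell(1) @ H0 ⇒ log+=1
tell(0) @ H0 ⇒ log+=0
H0 returns (0, (4, 1, 0))
H1 returns (0, (4, 1, 0))
= (0, (4, 1, 0))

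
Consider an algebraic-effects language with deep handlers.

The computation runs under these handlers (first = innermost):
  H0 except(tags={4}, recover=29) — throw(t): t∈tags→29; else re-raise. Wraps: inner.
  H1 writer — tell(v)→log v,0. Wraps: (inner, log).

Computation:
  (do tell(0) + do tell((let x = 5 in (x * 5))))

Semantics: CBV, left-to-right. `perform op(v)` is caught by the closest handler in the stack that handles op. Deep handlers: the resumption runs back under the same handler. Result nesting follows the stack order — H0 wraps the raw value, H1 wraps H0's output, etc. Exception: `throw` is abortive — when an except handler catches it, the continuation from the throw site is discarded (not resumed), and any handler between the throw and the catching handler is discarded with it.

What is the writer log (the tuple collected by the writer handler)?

Evaluation trace:
tell(0) @ H1 ⇒ log+=0
tell(25) @ H1 ⇒ log+=25
H0 returns 0
H1 returns (0, (0, 25))
= (0, (0, 25))

Answer: (0, 25)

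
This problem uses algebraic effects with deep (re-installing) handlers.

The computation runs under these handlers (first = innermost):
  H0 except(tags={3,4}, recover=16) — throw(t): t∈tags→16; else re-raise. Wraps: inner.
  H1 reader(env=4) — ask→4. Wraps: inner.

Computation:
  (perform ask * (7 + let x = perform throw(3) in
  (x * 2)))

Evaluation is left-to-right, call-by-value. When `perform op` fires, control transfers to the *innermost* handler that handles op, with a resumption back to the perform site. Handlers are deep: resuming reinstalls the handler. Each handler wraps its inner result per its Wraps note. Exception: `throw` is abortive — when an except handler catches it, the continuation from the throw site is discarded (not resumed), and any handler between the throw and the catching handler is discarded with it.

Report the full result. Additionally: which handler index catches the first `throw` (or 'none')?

Working:
ask @ H1 ⇒ 4
throw(3) @ H0 caught ⇒ 16
H1 returns 16
= 16

Answer: 16 ; first throw caught by: H0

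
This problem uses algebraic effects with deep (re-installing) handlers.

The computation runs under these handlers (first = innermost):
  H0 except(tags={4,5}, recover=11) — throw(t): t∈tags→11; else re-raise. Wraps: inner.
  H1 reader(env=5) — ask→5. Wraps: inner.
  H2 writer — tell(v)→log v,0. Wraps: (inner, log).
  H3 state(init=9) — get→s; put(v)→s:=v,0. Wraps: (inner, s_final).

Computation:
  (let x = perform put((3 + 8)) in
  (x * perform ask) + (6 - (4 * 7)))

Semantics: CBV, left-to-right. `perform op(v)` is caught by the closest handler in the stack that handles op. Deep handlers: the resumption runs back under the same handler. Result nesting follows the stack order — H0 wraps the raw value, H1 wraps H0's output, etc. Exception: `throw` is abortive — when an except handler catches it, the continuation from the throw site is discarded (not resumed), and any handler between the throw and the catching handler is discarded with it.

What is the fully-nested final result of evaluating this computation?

Step-by-step:
put(11) @ H3 ⇒ s:=11
ask @ H1 ⇒ 5
H0 returns -22
H1 returns -22
H2 returns (-22, ())
H3 returns ((-22, ()), 11)
= ((-22, ()), 11)

Answer: ((-22, ()), 11)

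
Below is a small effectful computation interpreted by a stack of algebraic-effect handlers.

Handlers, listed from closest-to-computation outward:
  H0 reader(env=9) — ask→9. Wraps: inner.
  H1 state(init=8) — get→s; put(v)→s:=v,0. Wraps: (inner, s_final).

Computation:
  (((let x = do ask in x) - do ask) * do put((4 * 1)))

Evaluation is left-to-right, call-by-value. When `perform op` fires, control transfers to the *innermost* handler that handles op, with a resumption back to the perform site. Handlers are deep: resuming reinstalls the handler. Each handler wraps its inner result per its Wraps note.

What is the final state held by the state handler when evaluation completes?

Answer: 4

Step-by-step:
ask @ H0 ⇒ 9
ask @ H0 ⇒ 9
put(4) @ H1 ⇒ s:=4
H0 returns 0
H1 returns (0, 4)
= (0, 4)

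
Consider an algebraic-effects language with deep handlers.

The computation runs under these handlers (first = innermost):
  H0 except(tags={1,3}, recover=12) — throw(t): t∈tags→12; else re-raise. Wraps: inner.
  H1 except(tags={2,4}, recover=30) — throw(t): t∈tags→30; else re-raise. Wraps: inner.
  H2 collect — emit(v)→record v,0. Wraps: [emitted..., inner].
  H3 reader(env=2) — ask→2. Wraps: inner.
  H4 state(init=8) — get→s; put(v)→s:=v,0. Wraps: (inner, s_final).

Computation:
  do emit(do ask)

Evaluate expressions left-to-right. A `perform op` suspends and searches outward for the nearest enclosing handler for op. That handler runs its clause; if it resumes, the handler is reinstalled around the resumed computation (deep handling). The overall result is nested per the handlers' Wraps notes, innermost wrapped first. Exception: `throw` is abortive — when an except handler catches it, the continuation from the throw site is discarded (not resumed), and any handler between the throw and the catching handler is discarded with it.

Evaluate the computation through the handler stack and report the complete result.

Answer: ([2, 0], 8)

Step-by-step:
ask @ H3 ⇒ 2
emit(2) @ H2 ⇒ out+=2
H0 returns 0
H1 returns 0
H2 returns [2, 0]
H3 returns [2, 0]
H4 returns ([2, 0], 8)
= ([2, 0], 8)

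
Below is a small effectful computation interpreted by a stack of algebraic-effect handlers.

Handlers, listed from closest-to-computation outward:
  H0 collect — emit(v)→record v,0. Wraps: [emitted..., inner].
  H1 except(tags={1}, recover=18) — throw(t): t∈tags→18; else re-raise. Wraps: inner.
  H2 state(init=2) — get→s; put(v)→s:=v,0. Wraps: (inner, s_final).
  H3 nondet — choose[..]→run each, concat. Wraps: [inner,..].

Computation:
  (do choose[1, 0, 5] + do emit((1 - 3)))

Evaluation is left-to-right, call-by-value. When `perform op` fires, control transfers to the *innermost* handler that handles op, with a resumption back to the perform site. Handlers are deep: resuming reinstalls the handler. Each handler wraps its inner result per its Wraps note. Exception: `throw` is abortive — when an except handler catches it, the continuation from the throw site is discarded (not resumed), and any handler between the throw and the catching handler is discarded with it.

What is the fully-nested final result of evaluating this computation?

Step-by-step:
choose[1, 0, 5] @ H3
  branch[0] choose=1:
    emit(-2) @ H0 ⇒ out+=-2
    H0 returns [-2, 1]
    H1 returns [-2, 1]
    H2 returns ([-2, 1], 2)
    H3 returns [([-2, 1], 2)]
  branch[1] choose=0:
    emit(-2) @ H0 ⇒ out+=-2
    H0 returns [-2, 0]
    H1 returns [-2, 0]
    H2 returns ([-2, 0], 2)
    H3 returns [([-2, 0], 2)]
  branch[2] choose=5:
    emit(-2) @ H0 ⇒ out+=-2
    H0 returns [-2, 5]
    H1 returns [-2, 5]
    H2 returns ([-2, 5], 2)
    H3 returns [([-2, 5], 2)]
= [([-2, 1], 2), ([-2, 0], 2), ([-2, 5], 2)]

Answer: [([-2, 1], 2), ([-2, 0], 2), ([-2, 5], 2)]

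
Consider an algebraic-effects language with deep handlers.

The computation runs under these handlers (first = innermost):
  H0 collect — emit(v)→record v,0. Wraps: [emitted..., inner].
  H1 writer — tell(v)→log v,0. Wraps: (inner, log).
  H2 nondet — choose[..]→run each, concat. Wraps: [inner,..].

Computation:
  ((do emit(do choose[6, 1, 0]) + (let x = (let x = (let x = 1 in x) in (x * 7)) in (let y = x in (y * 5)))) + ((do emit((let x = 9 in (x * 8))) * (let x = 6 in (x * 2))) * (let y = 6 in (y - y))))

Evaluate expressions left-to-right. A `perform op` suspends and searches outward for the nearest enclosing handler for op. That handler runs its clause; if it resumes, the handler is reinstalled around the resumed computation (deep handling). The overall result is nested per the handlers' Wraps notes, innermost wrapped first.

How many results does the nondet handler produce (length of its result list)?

Evaluation trace:
choose[6, 1, 0] @ H2
  branch[0] choose=6:
    emit(6) @ H0 ⇒ out+=6
    emit(72) @ H0 ⇒ out+=72
    H0 returns [6, 72, 35]
    H1 returns ([6, 72, 35], ())
    H2 returns [([6, 72, 35], ())]
  branch[1] choose=1:
    emit(1) @ H0 ⇒ out+=1
    emit(72) @ H0 ⇒ out+=72
    H0 returns [1, 72, 35]
    H1 returns ([1, 72, 35], ())
    H2 returns [([1, 72, 35], ())]
  branch[2] choose=0:
    emit(0) @ H0 ⇒ out+=0
    emit(72) @ H0 ⇒ out+=72
    H0 returns [0, 72, 35]
    H1 returns ([0, 72, 35], ())
    H2 returns [([0, 72, 35], ())]
= [([6, 72, 35], ()), ([1, 72, 35], ()), ([0, 72, 35], ())]

Answer: 3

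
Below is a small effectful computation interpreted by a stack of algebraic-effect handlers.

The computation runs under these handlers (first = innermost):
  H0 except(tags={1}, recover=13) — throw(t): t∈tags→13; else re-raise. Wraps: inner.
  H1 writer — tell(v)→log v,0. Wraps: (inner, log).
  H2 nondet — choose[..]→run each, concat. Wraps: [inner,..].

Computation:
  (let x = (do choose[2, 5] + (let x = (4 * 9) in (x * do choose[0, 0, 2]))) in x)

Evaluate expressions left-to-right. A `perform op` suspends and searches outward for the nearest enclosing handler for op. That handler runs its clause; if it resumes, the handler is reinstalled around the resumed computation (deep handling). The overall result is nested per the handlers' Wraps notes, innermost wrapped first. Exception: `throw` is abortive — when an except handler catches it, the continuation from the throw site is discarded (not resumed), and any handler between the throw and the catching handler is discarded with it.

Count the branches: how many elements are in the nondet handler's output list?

Answer: 6

Working:
choose[2, 5] @ H2
  branch[0] choose=2:
    choose[0, 0, 2] @ H2
      branch[0] choose=0:
        H0 returns 2
        H1 returns (2, ())
        H2 returns [(2, ())]
      branch[1] choose=0:
        H0 returns 2
        H1 returns (2, ())
        H2 returns [(2, ())]
      branch[2] choose=2:
        H0 returns 74
        H1 returns (74, ())
        H2 returns [(74, ())]
  branch[1] choose=5:
    choose[0, 0, 2] @ H2
      branch[0] choose=0:
        H0 returns 5
        H1 returns (5, ())
        H2 returns [(5, ())]
      branch[1] choose=0:
        H0 returns 5
        H1 returns (5, ())
        H2 returns [(5, ())]
      branch[2] choose=2:
        H0 returns 77
        H1 returns (77, ())
        H2 returns [(77, ())]
= [(2, ()), (2, ()), (74, ()), (5, ()), (5, ()), (77, ())]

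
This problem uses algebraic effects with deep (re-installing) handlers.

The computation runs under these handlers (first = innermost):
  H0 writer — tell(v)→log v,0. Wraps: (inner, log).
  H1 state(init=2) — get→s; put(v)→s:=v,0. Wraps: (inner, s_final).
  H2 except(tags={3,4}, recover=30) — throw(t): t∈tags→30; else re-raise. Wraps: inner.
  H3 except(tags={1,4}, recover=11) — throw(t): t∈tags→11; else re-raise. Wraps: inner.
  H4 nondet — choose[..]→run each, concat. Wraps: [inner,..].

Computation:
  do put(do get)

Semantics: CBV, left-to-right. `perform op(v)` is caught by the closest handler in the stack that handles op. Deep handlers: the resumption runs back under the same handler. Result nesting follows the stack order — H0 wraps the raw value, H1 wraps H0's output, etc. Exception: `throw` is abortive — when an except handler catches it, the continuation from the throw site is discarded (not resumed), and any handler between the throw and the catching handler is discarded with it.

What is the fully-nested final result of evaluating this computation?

Answer: [((0, ()), 2)]

Evaluation trace:
get @ H1 ⇒ 2
put(2) @ H1 ⇒ s:=2
H0 returns (0, ())
H1 returns ((0, ()), 2)
H2 returns ((0, ()), 2)
H3 returns ((0, ()), 2)
H4 returns [((0, ()), 2)]
= [((0, ()), 2)]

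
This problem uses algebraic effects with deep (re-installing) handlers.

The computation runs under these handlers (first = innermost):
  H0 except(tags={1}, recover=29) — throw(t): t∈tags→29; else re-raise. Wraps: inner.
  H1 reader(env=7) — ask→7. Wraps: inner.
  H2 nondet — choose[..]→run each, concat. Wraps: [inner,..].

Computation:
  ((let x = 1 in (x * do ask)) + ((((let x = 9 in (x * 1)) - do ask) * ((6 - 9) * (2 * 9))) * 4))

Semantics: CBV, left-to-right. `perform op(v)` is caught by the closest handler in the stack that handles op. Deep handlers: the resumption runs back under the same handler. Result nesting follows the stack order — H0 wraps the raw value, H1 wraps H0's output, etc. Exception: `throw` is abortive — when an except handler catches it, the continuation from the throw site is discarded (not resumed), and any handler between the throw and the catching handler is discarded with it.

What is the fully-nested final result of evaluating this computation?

Step-by-step:
ask @ H1 ⇒ 7
ask @ H1 ⇒ 7
H0 returns -425
H1 returns -425
H2 returns [-425]
= [-425]

Answer: [-425]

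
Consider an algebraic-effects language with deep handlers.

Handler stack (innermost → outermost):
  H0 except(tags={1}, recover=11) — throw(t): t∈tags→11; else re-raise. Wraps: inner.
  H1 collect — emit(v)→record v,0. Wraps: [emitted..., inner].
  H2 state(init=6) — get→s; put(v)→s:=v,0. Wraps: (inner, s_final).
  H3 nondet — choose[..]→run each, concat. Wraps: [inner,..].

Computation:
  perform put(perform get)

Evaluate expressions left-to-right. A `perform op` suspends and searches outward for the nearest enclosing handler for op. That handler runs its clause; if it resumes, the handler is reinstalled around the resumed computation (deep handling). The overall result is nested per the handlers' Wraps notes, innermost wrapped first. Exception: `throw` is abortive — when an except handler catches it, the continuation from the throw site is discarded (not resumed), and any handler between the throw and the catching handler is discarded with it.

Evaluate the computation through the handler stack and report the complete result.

Working:
get @ H2 ⇒ 6
put(6) @ H2 ⇒ s:=6
H0 returns 0
H1 returns [0]
H2 returns ([0], 6)
H3 returns [([0], 6)]
= [([0], 6)]

Answer: [([0], 6)]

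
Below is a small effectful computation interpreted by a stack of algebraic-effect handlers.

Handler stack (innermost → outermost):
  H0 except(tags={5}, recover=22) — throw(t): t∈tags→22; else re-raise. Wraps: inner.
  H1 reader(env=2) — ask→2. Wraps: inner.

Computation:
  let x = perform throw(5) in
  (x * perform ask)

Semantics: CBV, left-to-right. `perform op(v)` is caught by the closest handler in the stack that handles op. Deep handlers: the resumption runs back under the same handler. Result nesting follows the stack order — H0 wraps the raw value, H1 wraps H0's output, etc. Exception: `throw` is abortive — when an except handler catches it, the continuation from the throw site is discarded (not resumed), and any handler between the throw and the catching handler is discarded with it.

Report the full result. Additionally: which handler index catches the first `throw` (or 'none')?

Step-by-step:
throw(5) @ H0 caught ⇒ 22
H1 returns 22
= 22

Answer: 22 ; first throw caught by: H0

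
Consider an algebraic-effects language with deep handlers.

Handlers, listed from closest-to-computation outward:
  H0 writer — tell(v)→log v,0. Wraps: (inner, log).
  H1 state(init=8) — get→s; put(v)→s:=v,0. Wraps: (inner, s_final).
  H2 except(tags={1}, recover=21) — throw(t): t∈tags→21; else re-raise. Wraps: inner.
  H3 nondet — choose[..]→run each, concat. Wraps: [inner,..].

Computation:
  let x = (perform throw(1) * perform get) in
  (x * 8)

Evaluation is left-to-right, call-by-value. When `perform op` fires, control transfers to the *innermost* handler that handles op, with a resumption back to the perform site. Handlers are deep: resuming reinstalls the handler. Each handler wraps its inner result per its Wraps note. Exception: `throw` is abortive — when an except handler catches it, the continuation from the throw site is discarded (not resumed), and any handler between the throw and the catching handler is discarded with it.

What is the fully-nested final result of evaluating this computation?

Answer: [21]

Evaluation trace:
throw(1) @ H2 caught ⇒ 21
H3 returns [21]
= [21]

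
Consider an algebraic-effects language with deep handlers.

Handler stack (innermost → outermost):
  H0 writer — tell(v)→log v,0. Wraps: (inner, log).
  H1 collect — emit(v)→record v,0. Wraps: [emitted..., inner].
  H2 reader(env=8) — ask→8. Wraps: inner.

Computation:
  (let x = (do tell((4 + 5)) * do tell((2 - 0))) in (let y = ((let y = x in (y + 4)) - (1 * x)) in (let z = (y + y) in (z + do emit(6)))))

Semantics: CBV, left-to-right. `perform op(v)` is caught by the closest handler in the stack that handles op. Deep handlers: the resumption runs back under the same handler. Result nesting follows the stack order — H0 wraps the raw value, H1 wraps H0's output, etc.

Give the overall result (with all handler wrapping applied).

Working:
tell(9) @ H0 ⇒ log+=9
tell(2) @ H0 ⇒ log+=2
emit(6) @ H1 ⇒ out+=6
H0 returns (8, (9, 2))
H1 returns [6, (8, (9, 2))]
H2 returns [6, (8, (9, 2))]
= [6, (8, (9, 2))]

Answer: [6, (8, (9, 2))]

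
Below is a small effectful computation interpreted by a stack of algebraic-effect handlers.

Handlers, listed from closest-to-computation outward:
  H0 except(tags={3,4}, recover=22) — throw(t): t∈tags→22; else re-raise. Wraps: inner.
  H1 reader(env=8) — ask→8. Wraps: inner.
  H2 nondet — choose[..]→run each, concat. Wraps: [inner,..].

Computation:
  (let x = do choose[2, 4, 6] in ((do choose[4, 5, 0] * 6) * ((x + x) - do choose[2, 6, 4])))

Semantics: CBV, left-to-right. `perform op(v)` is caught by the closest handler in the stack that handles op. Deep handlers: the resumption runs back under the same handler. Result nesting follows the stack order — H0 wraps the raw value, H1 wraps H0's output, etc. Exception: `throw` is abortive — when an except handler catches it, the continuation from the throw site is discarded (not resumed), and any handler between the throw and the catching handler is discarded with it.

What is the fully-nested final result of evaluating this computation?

Answer: [48, -48, 0, 60, -60, 0, 0, 0, 0, 144, 48, 96, 180, 60, 120, 0, 0, 0, 240, 144, 192, 300, 180, 240, 0, 0, 0]

Evaluation trace:
choose[2, 4, 6] @ H2
  branch[0] choose=2:
    choose[4, 5, 0] @ H2
      branch[0] choose=4:
        choose[2, 6, 4] @ H2
          branch[0] choose=2:
            H0 returns 48
            H1 returns 48
            H2 returns [48]
          branch[1] choose=6:
            H0 returns -48
            H1 returns -48
            H2 returns [-48]
          branch[2] choose=4:
            H0 returns 0
            H1 returns 0
            H2 returns [0]
      branch[1] choose=5:
        choose[2, 6, 4] @ H2
          branch[0] choose=2:
            H0 returns 60
            H1 returns 60
            H2 returns [60]
          branch[1] choose=6:
            H0 returns -60
            H1 returns -60
            H2 returns [-60]
          branch[2] choose=4:
            H0 returns 0
            H1 returns 0
            H2 returns [0]
      branch[2] choose=0:
        choose[2, 6, 4] @ H2
          branch[0] choose=2:
            H0 returns 0
            H1 returns 0
            H2 returns [0]
          branch[1] choose=6:
            H0 returns 0
            H1 returns 0
            H2 returns [0]
          branch[2] choose=4:
            H0 returns 0
            H1 returns 0
            H2 returns [0]
  branch[1] choose=4:
    choose[4, 5, 0] @ H2
      branch[0] choose=4:
        choose[2, 6, 4] @ H2
          branch[0] choose=2:
            H0 returns 144
            H1 returns 144
            H2 returns [144]
          branch[1] choose=6:
            H0 returns 48
            H1 returns 48
            H2 returns [48]
          branch[2] choose=4:
            H0 returns 96
            H1 returns 96
            H2 returns [96]
      branch[1] choose=5:
        choose[2, 6, 4] @ H2
          branch[0] choose=2:
            H0 returns 180
            H1 returns 180
            H2 returns [180]
          branch[1] choose=6:
            H0 returns 60
            H1 returns 60
            H2 returns [60]
          branch[2] choose=4:
            H0 returns 120
            H1 returns 120
            H2 returns [120]
      branch[2] choose=0:
        choose[2, 6, 4] @ H2
          branch[0] choose=2:
            H0 returns 0
            H1 returns 0
            H2 returns [0]
          branch[1] choose=6:
            H0 returns 0
            H1 returns 0
            H2 returns [0]
          branch[2] choose=4:
            H0 returns 0
            H1 returns 0
            H2 returns [0]
  branch[2] choose=6:
    choose[4, 5, 0] @ H2
      branch[0] choose=4:
        choose[2, 6, 4] @ H2
          branch[0] choose=2:
            H0 returns 240
            H1 returns 240
            H2 returns [240]
          branch[1] choose=6:
            H0 returns 144
            H1 returns 144
            H2 returns [144]
          branch[2] choose=4:
            H0 returns 192
            H1 returns 192
            H2 returns [192]
      branch[1] choose=5:
        choose[2, 6, 4] @ H2
          branch[0] choose=2:
            H0 returns 300
            H1 returns 300
            H2 returns [300]
          branch[1] choose=6:
            H0 returns 180
            H1 returns 180
            H2 returns [180]
          branch[2] choose=4:
            H0 returns 240
            H1 returns 240
            H2 returns [240]
      branch[2] choose=0:
        choose[2, 6, 4] @ H2
          branch[0] choose=2:
            H0 returns 0
            H1 returns 0
            H2 returns [0]
          branch[1] choose=6:
            H0 returns 0
            H1 returns 0
            H2 returns [0]
          branch[2] choose=4:
            H0 returns 0
            H1 returns 0
            H2 returns [0]
= [48, -48, 0, 60, -60, 0, 0, 0, 0, 144, 48, 96, 180, 60, 120, 0, 0, 0, 240, 144, 192, 300, 180, 240, 0, 0, 0]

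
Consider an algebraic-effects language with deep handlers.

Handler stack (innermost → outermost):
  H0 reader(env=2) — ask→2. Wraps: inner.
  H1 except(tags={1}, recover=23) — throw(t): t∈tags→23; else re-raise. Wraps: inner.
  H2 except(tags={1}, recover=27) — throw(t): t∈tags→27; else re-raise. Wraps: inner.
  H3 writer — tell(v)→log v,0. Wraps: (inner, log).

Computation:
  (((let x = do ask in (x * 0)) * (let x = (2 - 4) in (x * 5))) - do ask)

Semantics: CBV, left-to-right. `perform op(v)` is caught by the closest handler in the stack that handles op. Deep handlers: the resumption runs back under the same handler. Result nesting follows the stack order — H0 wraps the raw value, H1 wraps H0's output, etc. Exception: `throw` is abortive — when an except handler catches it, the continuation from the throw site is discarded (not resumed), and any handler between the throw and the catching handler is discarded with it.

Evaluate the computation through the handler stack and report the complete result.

Answer: (-2, ())

Evaluation trace:
ask @ H0 ⇒ 2
ask @ H0 ⇒ 2
H0 returns -2
H1 returns -2
H2 returns -2
H3 returns (-2, ())
= (-2, ())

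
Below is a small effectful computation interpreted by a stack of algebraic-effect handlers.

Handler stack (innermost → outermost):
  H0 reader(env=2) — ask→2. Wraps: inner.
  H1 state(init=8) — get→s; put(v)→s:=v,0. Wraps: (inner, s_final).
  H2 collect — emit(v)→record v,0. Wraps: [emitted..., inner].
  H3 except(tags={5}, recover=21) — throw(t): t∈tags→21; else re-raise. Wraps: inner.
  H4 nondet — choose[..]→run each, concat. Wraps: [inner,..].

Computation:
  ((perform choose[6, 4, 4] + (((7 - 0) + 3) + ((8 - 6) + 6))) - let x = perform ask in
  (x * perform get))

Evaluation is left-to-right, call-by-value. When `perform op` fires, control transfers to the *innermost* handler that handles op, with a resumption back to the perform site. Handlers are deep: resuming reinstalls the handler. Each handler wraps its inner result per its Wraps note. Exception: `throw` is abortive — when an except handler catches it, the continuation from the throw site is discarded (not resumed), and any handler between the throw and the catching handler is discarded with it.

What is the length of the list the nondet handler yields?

Answer: 3

Working:
choose[6, 4, 4] @ H4
  branch[0] choose=6:
    ask @ H0 ⇒ 2
    get @ H1 ⇒ 8
    H0 returns 8
    H1 returns (8, 8)
    H2 returns [(8, 8)]
    H3 returns [(8, 8)]
    H4 returns [[(8, 8)]]
  branch[1] choose=4:
    ask @ H0 ⇒ 2
    get @ H1 ⇒ 8
    H0 returns 6
    H1 returns (6, 8)
    H2 returns [(6, 8)]
    H3 returns [(6, 8)]
    H4 returns [[(6, 8)]]
  branch[2] choose=4:
    ask @ H0 ⇒ 2
    get @ H1 ⇒ 8
    H0 returns 6
    H1 returns (6, 8)
    H2 returns [(6, 8)]
    H3 returns [(6, 8)]
    H4 returns [[(6, 8)]]
= [[(8, 8)], [(6, 8)], [(6, 8)]]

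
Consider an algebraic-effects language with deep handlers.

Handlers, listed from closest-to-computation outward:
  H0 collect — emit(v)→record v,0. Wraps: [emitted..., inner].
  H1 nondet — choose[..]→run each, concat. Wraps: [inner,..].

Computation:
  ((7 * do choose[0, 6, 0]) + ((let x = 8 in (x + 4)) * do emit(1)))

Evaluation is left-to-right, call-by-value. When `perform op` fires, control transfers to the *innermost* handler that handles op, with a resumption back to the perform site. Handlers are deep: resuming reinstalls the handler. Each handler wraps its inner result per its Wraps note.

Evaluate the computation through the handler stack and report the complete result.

Step-by-step:
choose[0, 6, 0] @ H1
  branch[0] choose=0:
    emit(1) @ H0 ⇒ out+=1
    H0 returns [1, 0]
    H1 returns [[1, 0]]
  branch[1] choose=6:
    emit(1) @ H0 ⇒ out+=1
    H0 returns [1, 42]
    H1 returns [[1, 42]]
  branch[2] choose=0:
    emit(1) @ H0 ⇒ out+=1
    H0 returns [1, 0]
    H1 returns [[1, 0]]
= [[1, 0], [1, 42], [1, 0]]

Answer: [[1, 0], [1, 42], [1, 0]]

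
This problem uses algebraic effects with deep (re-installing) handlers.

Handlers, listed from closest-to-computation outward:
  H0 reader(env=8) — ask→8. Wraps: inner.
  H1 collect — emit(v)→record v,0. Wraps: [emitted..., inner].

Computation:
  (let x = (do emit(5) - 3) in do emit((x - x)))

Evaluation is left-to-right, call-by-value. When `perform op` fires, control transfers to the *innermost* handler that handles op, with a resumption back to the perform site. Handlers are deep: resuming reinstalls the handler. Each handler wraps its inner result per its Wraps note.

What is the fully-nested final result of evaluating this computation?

Evaluation trace:
emit(5) @ H1 ⇒ out+=5
emit(0) @ H1 ⇒ out+=0
H0 returns 0
H1 returns [5, 0, 0]
= [5, 0, 0]

Answer: [5, 0, 0]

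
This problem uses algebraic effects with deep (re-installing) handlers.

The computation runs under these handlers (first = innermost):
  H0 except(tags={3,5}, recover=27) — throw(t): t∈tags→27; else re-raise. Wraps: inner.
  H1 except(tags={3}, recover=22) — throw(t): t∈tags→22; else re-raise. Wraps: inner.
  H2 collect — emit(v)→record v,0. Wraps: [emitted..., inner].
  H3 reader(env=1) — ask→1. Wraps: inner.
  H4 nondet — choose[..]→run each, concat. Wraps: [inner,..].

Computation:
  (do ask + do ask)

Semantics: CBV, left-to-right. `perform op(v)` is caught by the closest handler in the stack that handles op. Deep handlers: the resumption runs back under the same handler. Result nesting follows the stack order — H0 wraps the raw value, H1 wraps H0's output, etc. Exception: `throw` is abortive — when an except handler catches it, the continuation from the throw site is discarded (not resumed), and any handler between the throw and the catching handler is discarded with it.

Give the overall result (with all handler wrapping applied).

Answer: [[2]]

Working:
ask @ H3 ⇒ 1
ask @ H3 ⇒ 1
H0 returns 2
H1 returns 2
H2 returns [2]
H3 returns [2]
H4 returns [[2]]
= [[2]]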